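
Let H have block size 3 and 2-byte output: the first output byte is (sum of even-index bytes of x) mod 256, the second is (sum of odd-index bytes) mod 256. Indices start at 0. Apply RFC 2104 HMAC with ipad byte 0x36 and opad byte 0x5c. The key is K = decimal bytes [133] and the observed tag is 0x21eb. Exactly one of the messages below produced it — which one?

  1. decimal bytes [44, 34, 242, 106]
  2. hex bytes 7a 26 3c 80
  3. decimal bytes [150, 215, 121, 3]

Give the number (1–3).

2

Key decimal bytes [133] = 85 is 1 byte ≤ B = 3; zero-pad to 3 bytes: K' = 85 00 00.
K' ⊕ ipad = b3 36 36; K' ⊕ opad = d9 5c 5c.
m1: inner = H(b3 36 36 2c 22 f2 6a) = 75 54; tag = H(d9 5c 5c 75 54) = 89d1
m2: inner = H(b3 36 36 7a 26 3c 80) = 8f ec; tag = H(d9 5c 5c 8f ec) = 21eb ← matches
m3: inner = H(b3 36 36 96 d7 79 03) = c3 45; tag = H(d9 5c 5c c3 45) = 7a1f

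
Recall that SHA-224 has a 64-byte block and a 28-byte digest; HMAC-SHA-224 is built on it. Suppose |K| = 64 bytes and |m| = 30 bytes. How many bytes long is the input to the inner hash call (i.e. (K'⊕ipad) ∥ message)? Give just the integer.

94

Key is 64 ≤ 64 bytes, zero-padded: |K'| = 64.
Inner input = (K'⊕ipad) ∥ m → 64 + 30 = 94 bytes.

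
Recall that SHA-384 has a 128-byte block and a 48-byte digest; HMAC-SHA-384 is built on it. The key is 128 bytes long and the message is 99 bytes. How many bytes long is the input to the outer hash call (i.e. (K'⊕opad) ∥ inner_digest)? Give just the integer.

176

Key is 128 ≤ 128 bytes, zero-padded: |K'| = 128.
Outer input = (K'⊕opad) ∥ H(inner) → 128 + 48 = 176 bytes.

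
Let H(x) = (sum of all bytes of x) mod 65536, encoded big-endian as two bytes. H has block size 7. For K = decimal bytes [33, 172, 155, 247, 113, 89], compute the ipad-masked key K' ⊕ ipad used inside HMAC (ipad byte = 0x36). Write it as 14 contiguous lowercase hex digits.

179aadc1476f36

Key decimal bytes [33, 172, 155, 247, 113, 89] = 21 ac 9b f7 71 59 is 6 bytes ≤ B = 7; zero-pad to 7 bytes: K' = 21 ac 9b f7 71 59 00.
XOR each byte with 0x36: 21⊕36=17, ac⊕36=9a, 9b⊕36=ad, f7⊕36=c1, 71⊕36=47, 59⊕36=6f, 00⊕36=36.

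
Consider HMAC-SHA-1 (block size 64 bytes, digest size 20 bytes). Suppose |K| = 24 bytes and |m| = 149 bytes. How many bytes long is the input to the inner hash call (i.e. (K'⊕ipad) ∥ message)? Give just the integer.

Key is 24 ≤ 64 bytes, zero-padded: |K'| = 64.
Inner input = (K'⊕ipad) ∥ m → 64 + 149 = 213 bytes.

213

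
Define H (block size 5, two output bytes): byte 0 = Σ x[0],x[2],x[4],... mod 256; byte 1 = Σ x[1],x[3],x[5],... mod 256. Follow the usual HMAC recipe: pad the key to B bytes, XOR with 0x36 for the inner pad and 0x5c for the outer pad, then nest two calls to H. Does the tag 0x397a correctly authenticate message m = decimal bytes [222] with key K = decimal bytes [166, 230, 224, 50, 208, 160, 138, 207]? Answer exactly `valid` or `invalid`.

Key decimal bytes [166, 230, 224, 50, 208, 160, 138, 207] = a6 e6 e0 32 d0 a0 8a cf is 8 bytes > B = 5, so hash it first: H(key) = e0 87, then zero-pad to 5 bytes: K' = e0 87 00 00 00.
K' ⊕ ipad = d6 b1 36 36 36; K' ⊕ opad = bc db 5c 5c 5c.
Inner hash: even-index sum = 322 mod 256 = 66; odd-index sum = 453 mod 256 = 197 → 42 c5.
Outer hash (recomputed tag): even-index sum = 569 mod 256 = 57; odd-index sum = 377 mod 256 = 121 → 39 79.
Recomputed tag = 3979; claimed = 397a → mismatch.

invalid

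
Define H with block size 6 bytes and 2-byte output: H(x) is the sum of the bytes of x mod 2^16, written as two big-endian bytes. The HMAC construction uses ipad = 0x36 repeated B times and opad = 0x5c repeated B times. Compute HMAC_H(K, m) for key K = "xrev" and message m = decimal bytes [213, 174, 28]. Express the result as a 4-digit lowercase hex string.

Key "xrev" = 78 72 65 76 is 4 bytes ≤ B = 6; zero-pad to 6 bytes: K' = 78 72 65 76 00 00.
K' ⊕ ipad = 4e 44 53 40 36 36.  K' ⊕ opad = 24 2e 39 2a 5c 5c.
Inner input = (K'⊕ipad) ∥ m = 4e 44 53 40 36 36 ∥ d5 ae 1c.
Inner hash: sum = 78+68+83+64+54+54+213+174+28 = 816 → 03 30.
Outer input = (K'⊕opad) ∥ inner = 24 2e 39 2a 5c 5c ∥ 03 30.
Outer hash (tag): sum = 36+46+57+42+92+92+3+48 = 416 → 01 a0.

01a0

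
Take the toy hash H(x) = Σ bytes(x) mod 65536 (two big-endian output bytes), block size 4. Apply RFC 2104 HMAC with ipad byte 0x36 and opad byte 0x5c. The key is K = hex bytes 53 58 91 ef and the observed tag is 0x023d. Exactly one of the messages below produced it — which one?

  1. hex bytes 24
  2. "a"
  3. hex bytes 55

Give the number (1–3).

3

Key hex bytes 53 58 91 ef is exactly B = 4 bytes: K' = 53 58 91 ef.
K' ⊕ ipad = 65 6e a7 d9; K' ⊕ opad = 0f 04 cd b3.
m1: inner = H(65 6e a7 d9 24) = 02 77; tag = H(0f 04 cd b3 02 77) = 020c
m2: inner = H(65 6e a7 d9 61) = 02 b4; tag = H(0f 04 cd b3 02 b4) = 0249
m3: inner = H(65 6e a7 d9 55) = 02 a8; tag = H(0f 04 cd b3 02 a8) = 023d ← matches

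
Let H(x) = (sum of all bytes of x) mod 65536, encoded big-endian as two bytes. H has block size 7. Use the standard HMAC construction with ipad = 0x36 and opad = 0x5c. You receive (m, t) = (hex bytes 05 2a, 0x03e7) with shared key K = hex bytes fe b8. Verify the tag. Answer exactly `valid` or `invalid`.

Key hex bytes fe b8 is 2 bytes ≤ B = 7; zero-pad to 7 bytes: K' = fe b8 00 00 00 00 00.
K' ⊕ ipad = c8 8e 36 36 36 36 36; K' ⊕ opad = a2 e4 5c 5c 5c 5c 5c.
Inner hash: sum = 200+142+54+54+54+54+54+5+42 = 659 → 02 93.
Outer hash (recomputed tag): sum = 162+228+92+92+92+92+92+2+147 = 999 → 03 e7.
Recomputed tag = 03e7; claimed = 03e7 → match.

valid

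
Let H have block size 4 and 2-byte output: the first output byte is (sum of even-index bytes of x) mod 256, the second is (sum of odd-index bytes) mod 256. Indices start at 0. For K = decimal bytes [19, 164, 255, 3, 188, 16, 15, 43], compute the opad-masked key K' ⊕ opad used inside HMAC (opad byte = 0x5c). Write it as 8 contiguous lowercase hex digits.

81be5c5c

Key decimal bytes [19, 164, 255, 3, 188, 16, 15, 43] = 13 a4 ff 03 bc 10 0f 2b is 8 bytes > B = 4, so hash it first: H(key) = dd e2, then zero-pad to 4 bytes: K' = dd e2 00 00.
XOR each byte with 0x5c: dd⊕5c=81, e2⊕5c=be, 00⊕5c=5c, 00⊕5c=5c.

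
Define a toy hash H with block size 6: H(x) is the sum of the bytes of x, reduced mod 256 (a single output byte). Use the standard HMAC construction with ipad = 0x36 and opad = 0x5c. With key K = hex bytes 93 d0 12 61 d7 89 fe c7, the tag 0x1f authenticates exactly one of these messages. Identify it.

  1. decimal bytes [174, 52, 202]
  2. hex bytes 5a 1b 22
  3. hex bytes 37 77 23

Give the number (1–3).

3

Key hex bytes 93 d0 12 61 d7 89 fe c7 is 8 bytes > B = 6, so hash it first: H(key) = fb, then zero-pad to 6 bytes: K' = fb 00 00 00 00 00.
K' ⊕ ipad = cd 36 36 36 36 36; K' ⊕ opad = a7 5c 5c 5c 5c 5c.
m1: inner = H(cd 36 36 36 36 36 ae 34 ca) = 87; tag = H(a7 5c 5c 5c 5c 5c 87) = fa
m2: inner = H(cd 36 36 36 36 36 5a 1b 22) = 72; tag = H(a7 5c 5c 5c 5c 5c 72) = e5
m3: inner = H(cd 36 36 36 36 36 37 77 23) = ac; tag = H(a7 5c 5c 5c 5c 5c ac) = 1f ← matches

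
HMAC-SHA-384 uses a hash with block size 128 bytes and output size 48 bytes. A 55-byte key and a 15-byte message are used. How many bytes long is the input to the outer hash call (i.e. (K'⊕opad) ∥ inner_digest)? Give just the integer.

176

Key is 55 ≤ 128 bytes, zero-padded: |K'| = 128.
Outer input = (K'⊕opad) ∥ H(inner) → 128 + 48 = 176 bytes.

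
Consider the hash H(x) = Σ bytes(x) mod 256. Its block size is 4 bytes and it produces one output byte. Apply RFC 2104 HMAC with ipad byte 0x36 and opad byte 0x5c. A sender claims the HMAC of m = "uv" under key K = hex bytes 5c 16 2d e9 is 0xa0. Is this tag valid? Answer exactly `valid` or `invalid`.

invalid

Key hex bytes 5c 16 2d e9 is exactly B = 4 bytes: K' = 5c 16 2d e9.
K' ⊕ ipad = 6a 20 1b df; K' ⊕ opad = 00 4a 71 b5.
Inner hash: sum = 106+32+27+223+117+118 = 623; mod 256 = 111 → 6f.
Outer hash (recomputed tag): sum = 0+74+113+181+111 = 479; mod 256 = 223 → df.
Recomputed tag = df; claimed = a0 → mismatch.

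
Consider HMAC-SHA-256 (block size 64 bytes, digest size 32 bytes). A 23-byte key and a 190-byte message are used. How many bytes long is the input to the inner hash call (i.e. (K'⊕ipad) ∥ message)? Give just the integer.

Key is 23 ≤ 64 bytes, zero-padded: |K'| = 64.
Inner input = (K'⊕ipad) ∥ m → 64 + 190 = 254 bytes.

254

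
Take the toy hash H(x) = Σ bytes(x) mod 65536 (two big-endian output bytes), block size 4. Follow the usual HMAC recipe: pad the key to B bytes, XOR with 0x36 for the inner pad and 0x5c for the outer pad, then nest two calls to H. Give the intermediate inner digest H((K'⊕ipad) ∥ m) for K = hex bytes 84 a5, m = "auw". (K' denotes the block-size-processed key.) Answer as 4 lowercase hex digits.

02fe

Key hex bytes 84 a5 is 2 bytes ≤ B = 4; zero-pad to 4 bytes: K' = 84 a5 00 00.
K' ⊕ ipad = b2 93 36 36.
Inner input = b2 93 36 36 ∥ 61 75 77.
Inner hash: sum = 178+147+54+54+97+117+119 = 766 → 02 fe.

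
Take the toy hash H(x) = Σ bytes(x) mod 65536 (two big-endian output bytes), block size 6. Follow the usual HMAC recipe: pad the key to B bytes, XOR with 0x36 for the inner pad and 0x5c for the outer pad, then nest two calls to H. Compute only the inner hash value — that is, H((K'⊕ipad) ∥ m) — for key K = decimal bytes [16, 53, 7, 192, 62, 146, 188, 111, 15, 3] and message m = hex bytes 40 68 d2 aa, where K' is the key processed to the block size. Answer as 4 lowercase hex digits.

Key decimal bytes [16, 53, 7, 192, 62, 146, 188, 111, 15, 3] = 10 35 07 c0 3e 92 bc 6f 0f 03 is 10 bytes > B = 6, so hash it first: H(key) = 03 19, then zero-pad to 6 bytes: K' = 03 19 00 00 00 00.
K' ⊕ ipad = 35 2f 36 36 36 36.
Inner input = 35 2f 36 36 36 36 ∥ 40 68 d2 aa.
Inner hash: sum = 53+47+54+54+54+54+64+104+210+170 = 864 → 03 60.

0360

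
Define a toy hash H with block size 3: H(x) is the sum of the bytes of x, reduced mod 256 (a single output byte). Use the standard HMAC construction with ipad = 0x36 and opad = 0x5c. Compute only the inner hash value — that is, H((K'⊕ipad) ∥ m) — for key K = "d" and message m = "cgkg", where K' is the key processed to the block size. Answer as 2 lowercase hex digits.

Key "d" = 64 is 1 byte ≤ B = 3; zero-pad to 3 bytes: K' = 64 00 00.
K' ⊕ ipad = 52 36 36.
Inner input = 52 36 36 ∥ 63 67 6b 67.
Inner hash: sum = 82+54+54+99+103+107+103 = 602; mod 256 = 90 → 5a.

5a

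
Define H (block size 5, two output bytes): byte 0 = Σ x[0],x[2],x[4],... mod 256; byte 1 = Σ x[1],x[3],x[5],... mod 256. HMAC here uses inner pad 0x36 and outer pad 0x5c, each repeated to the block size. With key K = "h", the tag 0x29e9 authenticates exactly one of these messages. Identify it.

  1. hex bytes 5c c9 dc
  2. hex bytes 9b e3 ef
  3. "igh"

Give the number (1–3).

Key "h" = 68 is 1 byte ≤ B = 5; zero-pad to 5 bytes: K' = 68 00 00 00 00.
K' ⊕ ipad = 5e 36 36 36 36; K' ⊕ opad = 34 5c 5c 5c 5c.
m1: inner = H(5e 36 36 36 36 5c c9 dc) = 93 a4; tag = H(34 5c 5c 5c 5c 93 a4) = 904b
m2: inner = H(5e 36 36 36 36 9b e3 ef) = ad f6; tag = H(34 5c 5c 5c 5c ad f6) = e265
m3: inner = H(5e 36 36 36 36 69 67 68) = 31 3d; tag = H(34 5c 5c 5c 5c 31 3d) = 29e9 ← matches

3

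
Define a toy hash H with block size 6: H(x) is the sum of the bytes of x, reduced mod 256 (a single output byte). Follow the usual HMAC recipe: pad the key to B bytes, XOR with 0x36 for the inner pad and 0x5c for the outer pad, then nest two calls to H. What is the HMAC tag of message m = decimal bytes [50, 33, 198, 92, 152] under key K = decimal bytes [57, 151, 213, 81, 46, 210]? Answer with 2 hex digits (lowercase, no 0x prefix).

c9

Key decimal bytes [57, 151, 213, 81, 46, 210] = 39 97 d5 51 2e d2 is exactly B = 6 bytes: K' = 39 97 d5 51 2e d2.
K' ⊕ ipad = 0f a1 e3 67 18 e4.  K' ⊕ opad = 65 cb 89 0d 72 8e.
Inner input = (K'⊕ipad) ∥ m = 0f a1 e3 67 18 e4 ∥ 32 21 c6 5c 98.
Inner hash: sum = 15+161+227+103+24+228+50+33+198+92+152 = 1283; mod 256 = 3 → 03.
Outer input = (K'⊕opad) ∥ inner = 65 cb 89 0d 72 8e ∥ 03.
Outer hash (tag): sum = 101+203+137+13+114+142+3 = 713; mod 256 = 201 → c9.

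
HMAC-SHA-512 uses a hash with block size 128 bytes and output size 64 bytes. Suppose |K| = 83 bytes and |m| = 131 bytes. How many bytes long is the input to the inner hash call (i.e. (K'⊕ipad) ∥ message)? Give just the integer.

259

Key is 83 ≤ 128 bytes, zero-padded: |K'| = 128.
Inner input = (K'⊕ipad) ∥ m → 128 + 131 = 259 bytes.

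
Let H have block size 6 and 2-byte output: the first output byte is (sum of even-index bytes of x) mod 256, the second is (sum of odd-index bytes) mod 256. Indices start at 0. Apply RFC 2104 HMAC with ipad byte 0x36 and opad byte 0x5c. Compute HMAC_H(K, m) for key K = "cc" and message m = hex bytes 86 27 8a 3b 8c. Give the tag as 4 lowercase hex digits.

Key "cc" = 63 63 is 2 bytes ≤ B = 6; zero-pad to 6 bytes: K' = 63 63 00 00 00 00.
K' ⊕ ipad = 55 55 36 36 36 36.  K' ⊕ opad = 3f 3f 5c 5c 5c 5c.
Inner input = (K'⊕ipad) ∥ m = 55 55 36 36 36 36 ∥ 86 27 8a 3b 8c.
Inner hash: even-index sum = 605 mod 256 = 93; odd-index sum = 291 mod 256 = 35 → 5d 23.
Outer input = (K'⊕opad) ∥ inner = 3f 3f 5c 5c 5c 5c ∥ 5d 23.
Outer hash (tag): even-index sum = 340 mod 256 = 84; odd-index sum = 282 mod 256 = 26 → 54 1a.

541a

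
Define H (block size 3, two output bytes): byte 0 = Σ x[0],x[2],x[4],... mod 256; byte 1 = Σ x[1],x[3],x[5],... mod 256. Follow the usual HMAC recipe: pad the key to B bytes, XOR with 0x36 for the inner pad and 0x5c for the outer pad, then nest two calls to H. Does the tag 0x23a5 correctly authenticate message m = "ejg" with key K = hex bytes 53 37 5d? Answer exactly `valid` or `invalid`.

invalid

Key hex bytes 53 37 5d is exactly B = 3 bytes: K' = 53 37 5d.
K' ⊕ ipad = 65 01 6b; K' ⊕ opad = 0f 6b 01.
Inner hash: even-index sum = 314 mod 256 = 58; odd-index sum = 205 mod 256 = 205 → 3a cd.
Outer hash (recomputed tag): even-index sum = 221 mod 256 = 221; odd-index sum = 165 mod 256 = 165 → dd a5.
Recomputed tag = dda5; claimed = 23a5 → mismatch.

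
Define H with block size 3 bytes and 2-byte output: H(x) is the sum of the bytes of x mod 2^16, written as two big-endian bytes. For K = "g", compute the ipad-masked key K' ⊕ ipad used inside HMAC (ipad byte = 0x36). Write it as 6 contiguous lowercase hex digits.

513636

Key "g" = 67 is 1 byte ≤ B = 3; zero-pad to 3 bytes: K' = 67 00 00.
XOR each byte with 0x36: 67⊕36=51, 00⊕36=36, 00⊕36=36.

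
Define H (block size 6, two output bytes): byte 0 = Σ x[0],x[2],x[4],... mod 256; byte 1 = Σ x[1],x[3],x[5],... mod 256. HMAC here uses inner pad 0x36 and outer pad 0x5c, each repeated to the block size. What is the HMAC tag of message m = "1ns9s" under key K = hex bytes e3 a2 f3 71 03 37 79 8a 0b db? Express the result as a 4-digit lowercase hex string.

Key hex bytes e3 a2 f3 71 03 37 79 8a 0b db is 10 bytes > B = 6, so hash it first: H(key) = 5d af, then zero-pad to 6 bytes: K' = 5d af 00 00 00 00.
K' ⊕ ipad = 6b 99 36 36 36 36.  K' ⊕ opad = 01 f3 5c 5c 5c 5c.
Inner input = (K'⊕ipad) ∥ m = 6b 99 36 36 36 36 ∥ 31 6e 73 39 73.
Inner hash: even-index sum = 494 mod 256 = 238; odd-index sum = 428 mod 256 = 172 → ee ac.
Outer input = (K'⊕opad) ∥ inner = 01 f3 5c 5c 5c 5c ∥ ee ac.
Outer hash (tag): even-index sum = 423 mod 256 = 167; odd-index sum = 599 mod 256 = 87 → a7 57.

a757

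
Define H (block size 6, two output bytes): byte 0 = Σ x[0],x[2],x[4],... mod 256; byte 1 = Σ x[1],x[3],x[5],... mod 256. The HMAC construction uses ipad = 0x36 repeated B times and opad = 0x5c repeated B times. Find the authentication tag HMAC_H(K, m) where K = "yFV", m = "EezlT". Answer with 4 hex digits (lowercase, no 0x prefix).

837f

Key "yFV" = 79 46 56 is 3 bytes ≤ B = 6; zero-pad to 6 bytes: K' = 79 46 56 00 00 00.
K' ⊕ ipad = 4f 70 60 36 36 36.  K' ⊕ opad = 25 1a 0a 5c 5c 5c.
Inner input = (K'⊕ipad) ∥ m = 4f 70 60 36 36 36 ∥ 45 65 7a 6c 54.
Inner hash: even-index sum = 504 mod 256 = 248; odd-index sum = 429 mod 256 = 173 → f8 ad.
Outer input = (K'⊕opad) ∥ inner = 25 1a 0a 5c 5c 5c ∥ f8 ad.
Outer hash (tag): even-index sum = 387 mod 256 = 131; odd-index sum = 383 mod 256 = 127 → 83 7f.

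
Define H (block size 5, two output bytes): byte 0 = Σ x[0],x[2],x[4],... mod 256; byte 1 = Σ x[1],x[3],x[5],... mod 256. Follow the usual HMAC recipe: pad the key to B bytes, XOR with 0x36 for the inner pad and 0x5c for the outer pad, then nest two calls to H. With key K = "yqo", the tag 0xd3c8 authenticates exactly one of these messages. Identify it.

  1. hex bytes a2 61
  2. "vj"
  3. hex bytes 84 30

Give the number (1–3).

1

Key "yqo" = 79 71 6f is 3 bytes ≤ B = 5; zero-pad to 5 bytes: K' = 79 71 6f 00 00.
K' ⊕ ipad = 4f 47 59 36 36; K' ⊕ opad = 25 2d 33 5c 5c.
m1: inner = H(4f 47 59 36 36 a2 61) = 3f 1f; tag = H(25 2d 33 5c 5c 3f 1f) = d3c8 ← matches
m2: inner = H(4f 47 59 36 36 76 6a) = 48 f3; tag = H(25 2d 33 5c 5c 48 f3) = a7d1
m3: inner = H(4f 47 59 36 36 84 30) = 0e 01; tag = H(25 2d 33 5c 5c 0e 01) = b597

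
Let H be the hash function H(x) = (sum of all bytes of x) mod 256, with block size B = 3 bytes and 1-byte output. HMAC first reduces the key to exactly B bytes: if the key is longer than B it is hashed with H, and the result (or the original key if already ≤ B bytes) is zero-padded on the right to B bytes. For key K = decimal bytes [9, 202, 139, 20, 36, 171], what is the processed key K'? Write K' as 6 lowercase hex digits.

|K| = 6 > B = 3, so first hash the key.
H(K): sum = 9+202+139+20+36+171 = 577; mod 256 = 65 → 41.
Zero-pad H(K) = 41 to 3 bytes: K' = 41 00 00.

410000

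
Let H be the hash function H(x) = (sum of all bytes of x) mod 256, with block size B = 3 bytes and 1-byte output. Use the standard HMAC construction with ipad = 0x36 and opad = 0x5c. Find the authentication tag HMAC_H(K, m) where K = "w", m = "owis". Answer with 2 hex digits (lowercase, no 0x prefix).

52

Key "w" = 77 is 1 byte ≤ B = 3; zero-pad to 3 bytes: K' = 77 00 00.
K' ⊕ ipad = 41 36 36.  K' ⊕ opad = 2b 5c 5c.
Inner input = (K'⊕ipad) ∥ m = 41 36 36 ∥ 6f 77 69 73.
Inner hash: sum = 65+54+54+111+119+105+115 = 623; mod 256 = 111 → 6f.
Outer input = (K'⊕opad) ∥ inner = 2b 5c 5c ∥ 6f.
Outer hash (tag): sum = 43+92+92+111 = 338; mod 256 = 82 → 52.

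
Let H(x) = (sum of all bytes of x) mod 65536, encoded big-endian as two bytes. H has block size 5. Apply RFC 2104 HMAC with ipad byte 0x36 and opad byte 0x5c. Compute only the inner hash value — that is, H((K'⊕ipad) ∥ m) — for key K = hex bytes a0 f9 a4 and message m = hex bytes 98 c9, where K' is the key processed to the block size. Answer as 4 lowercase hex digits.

03c4

Key hex bytes a0 f9 a4 is 3 bytes ≤ B = 5; zero-pad to 5 bytes: K' = a0 f9 a4 00 00.
K' ⊕ ipad = 96 cf 92 36 36.
Inner input = 96 cf 92 36 36 ∥ 98 c9.
Inner hash: sum = 150+207+146+54+54+152+201 = 964 → 03 c4.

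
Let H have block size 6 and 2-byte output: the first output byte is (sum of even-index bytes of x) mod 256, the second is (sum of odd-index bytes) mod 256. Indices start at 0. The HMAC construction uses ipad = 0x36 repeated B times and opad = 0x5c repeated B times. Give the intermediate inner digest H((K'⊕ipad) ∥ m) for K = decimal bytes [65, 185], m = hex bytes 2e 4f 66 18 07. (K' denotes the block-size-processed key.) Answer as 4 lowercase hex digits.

7e62

Key decimal bytes [65, 185] = 41 b9 is 2 bytes ≤ B = 6; zero-pad to 6 bytes: K' = 41 b9 00 00 00 00.
K' ⊕ ipad = 77 8f 36 36 36 36.
Inner input = 77 8f 36 36 36 36 ∥ 2e 4f 66 18 07.
Inner hash: even-index sum = 382 mod 256 = 126; odd-index sum = 354 mod 256 = 98 → 7e 62.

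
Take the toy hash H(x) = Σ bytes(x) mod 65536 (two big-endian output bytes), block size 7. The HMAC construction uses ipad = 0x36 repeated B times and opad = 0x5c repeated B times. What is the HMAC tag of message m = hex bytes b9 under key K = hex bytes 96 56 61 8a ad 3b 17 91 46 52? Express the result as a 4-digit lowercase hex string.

0395

Key hex bytes 96 56 61 8a ad 3b 17 91 46 52 is 10 bytes > B = 7, so hash it first: H(key) = 03 ff, then zero-pad to 7 bytes: K' = 03 ff 00 00 00 00 00.
K' ⊕ ipad = 35 c9 36 36 36 36 36.  K' ⊕ opad = 5f a3 5c 5c 5c 5c 5c.
Inner input = (K'⊕ipad) ∥ m = 35 c9 36 36 36 36 36 ∥ b9.
Inner hash: sum = 53+201+54+54+54+54+54+185 = 709 → 02 c5.
Outer input = (K'⊕opad) ∥ inner = 5f a3 5c 5c 5c 5c 5c ∥ 02 c5.
Outer hash (tag): sum = 95+163+92+92+92+92+92+2+197 = 917 → 03 95.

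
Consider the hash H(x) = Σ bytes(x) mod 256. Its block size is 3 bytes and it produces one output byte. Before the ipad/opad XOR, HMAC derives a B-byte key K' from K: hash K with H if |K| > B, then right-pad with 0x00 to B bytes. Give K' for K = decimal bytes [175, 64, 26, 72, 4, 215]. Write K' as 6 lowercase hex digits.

|K| = 6 > B = 3, so first hash the key.
H(K): sum = 175+64+26+72+4+215 = 556; mod 256 = 44 → 2c.
Zero-pad H(K) = 2c to 3 bytes: K' = 2c 00 00.

2c0000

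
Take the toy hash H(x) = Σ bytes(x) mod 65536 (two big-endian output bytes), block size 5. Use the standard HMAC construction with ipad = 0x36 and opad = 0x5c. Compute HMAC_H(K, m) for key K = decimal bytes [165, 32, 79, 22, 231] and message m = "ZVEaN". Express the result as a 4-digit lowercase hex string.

0347

Key decimal bytes [165, 32, 79, 22, 231] = a5 20 4f 16 e7 is exactly B = 5 bytes: K' = a5 20 4f 16 e7.
K' ⊕ ipad = 93 16 79 20 d1.  K' ⊕ opad = f9 7c 13 4a bb.
Inner input = (K'⊕ipad) ∥ m = 93 16 79 20 d1 ∥ 5a 56 45 61 4e.
Inner hash: sum = 147+22+121+32+209+90+86+69+97+78 = 951 → 03 b7.
Outer input = (K'⊕opad) ∥ inner = f9 7c 13 4a bb ∥ 03 b7.
Outer hash (tag): sum = 249+124+19+74+187+3+183 = 839 → 03 47.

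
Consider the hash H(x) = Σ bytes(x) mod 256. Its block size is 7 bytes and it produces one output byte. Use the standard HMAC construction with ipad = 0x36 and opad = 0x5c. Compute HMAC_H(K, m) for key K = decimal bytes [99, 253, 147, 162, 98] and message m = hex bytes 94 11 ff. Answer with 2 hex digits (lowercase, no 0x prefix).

Key decimal bytes [99, 253, 147, 162, 98] = 63 fd 93 a2 62 is 5 bytes ≤ B = 7; zero-pad to 7 bytes: K' = 63 fd 93 a2 62 00 00.
K' ⊕ ipad = 55 cb a5 94 54 36 36.  K' ⊕ opad = 3f a1 cf fe 3e 5c 5c.
Inner input = (K'⊕ipad) ∥ m = 55 cb a5 94 54 36 36 ∥ 94 11 ff.
Inner hash: sum = 85+203+165+148+84+54+54+148+17+255 = 1213; mod 256 = 189 → bd.
Outer input = (K'⊕opad) ∥ inner = 3f a1 cf fe 3e 5c 5c ∥ bd.
Outer hash (tag): sum = 63+161+207+254+62+92+92+189 = 1120; mod 256 = 96 → 60.

60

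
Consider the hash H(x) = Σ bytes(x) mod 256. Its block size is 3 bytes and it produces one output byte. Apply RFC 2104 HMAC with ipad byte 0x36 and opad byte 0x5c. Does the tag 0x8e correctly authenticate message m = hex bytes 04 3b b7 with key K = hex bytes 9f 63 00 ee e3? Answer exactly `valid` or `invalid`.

Key hex bytes 9f 63 00 ee e3 is 5 bytes > B = 3, so hash it first: H(key) = d3, then zero-pad to 3 bytes: K' = d3 00 00.
K' ⊕ ipad = e5 36 36; K' ⊕ opad = 8f 5c 5c.
Inner hash: sum = 229+54+54+4+59+183 = 583; mod 256 = 71 → 47.
Outer hash (recomputed tag): sum = 143+92+92+71 = 398; mod 256 = 142 → 8e.
Recomputed tag = 8e; claimed = 8e → match.

valid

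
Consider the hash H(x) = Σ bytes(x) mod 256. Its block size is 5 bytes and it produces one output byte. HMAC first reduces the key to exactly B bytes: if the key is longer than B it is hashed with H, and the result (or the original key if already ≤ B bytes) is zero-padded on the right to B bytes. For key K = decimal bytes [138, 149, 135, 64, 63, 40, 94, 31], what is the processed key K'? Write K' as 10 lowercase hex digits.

|K| = 8 > B = 5, so first hash the key.
H(K): sum = 138+149+135+64+63+40+94+31 = 714; mod 256 = 202 → ca.
Zero-pad H(K) = ca to 5 bytes: K' = ca 00 00 00 00.

ca00000000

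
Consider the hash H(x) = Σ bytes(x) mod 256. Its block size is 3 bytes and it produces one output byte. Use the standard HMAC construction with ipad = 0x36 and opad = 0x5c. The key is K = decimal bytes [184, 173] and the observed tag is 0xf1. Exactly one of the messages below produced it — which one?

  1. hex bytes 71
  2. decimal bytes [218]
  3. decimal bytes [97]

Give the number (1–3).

3

Key decimal bytes [184, 173] = b8 ad is 2 bytes ≤ B = 3; zero-pad to 3 bytes: K' = b8 ad 00.
K' ⊕ ipad = 8e 9b 36; K' ⊕ opad = e4 f1 5c.
m1: inner = H(8e 9b 36 71) = d0; tag = H(e4 f1 5c d0) = 01
m2: inner = H(8e 9b 36 da) = 39; tag = H(e4 f1 5c 39) = 6a
m3: inner = H(8e 9b 36 61) = c0; tag = H(e4 f1 5c c0) = f1 ← matches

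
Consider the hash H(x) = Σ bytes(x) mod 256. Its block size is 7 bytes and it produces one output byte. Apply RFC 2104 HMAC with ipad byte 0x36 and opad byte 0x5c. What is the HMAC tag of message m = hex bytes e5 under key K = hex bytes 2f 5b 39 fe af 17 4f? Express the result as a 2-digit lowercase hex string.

47

Key hex bytes 2f 5b 39 fe af 17 4f is exactly B = 7 bytes: K' = 2f 5b 39 fe af 17 4f.
K' ⊕ ipad = 19 6d 0f c8 99 21 79.  K' ⊕ opad = 73 07 65 a2 f3 4b 13.
Inner input = (K'⊕ipad) ∥ m = 19 6d 0f c8 99 21 79 ∥ e5.
Inner hash: sum = 25+109+15+200+153+33+121+229 = 885; mod 256 = 117 → 75.
Outer input = (K'⊕opad) ∥ inner = 73 07 65 a2 f3 4b 13 ∥ 75.
Outer hash (tag): sum = 115+7+101+162+243+75+19+117 = 839; mod 256 = 71 → 47.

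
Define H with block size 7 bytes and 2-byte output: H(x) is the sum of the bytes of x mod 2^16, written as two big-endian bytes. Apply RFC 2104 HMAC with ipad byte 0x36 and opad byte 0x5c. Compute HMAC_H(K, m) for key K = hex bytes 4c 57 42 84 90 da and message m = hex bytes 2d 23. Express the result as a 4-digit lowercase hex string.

02dc

Key hex bytes 4c 57 42 84 90 da is 6 bytes ≤ B = 7; zero-pad to 7 bytes: K' = 4c 57 42 84 90 da 00.
K' ⊕ ipad = 7a 61 74 b2 a6 ec 36.  K' ⊕ opad = 10 0b 1e d8 cc 86 5c.
Inner input = (K'⊕ipad) ∥ m = 7a 61 74 b2 a6 ec 36 ∥ 2d 23.
Inner hash: sum = 122+97+116+178+166+236+54+45+35 = 1049 → 04 19.
Outer input = (K'⊕opad) ∥ inner = 10 0b 1e d8 cc 86 5c ∥ 04 19.
Outer hash (tag): sum = 16+11+30+216+204+134+92+4+25 = 732 → 02 dc.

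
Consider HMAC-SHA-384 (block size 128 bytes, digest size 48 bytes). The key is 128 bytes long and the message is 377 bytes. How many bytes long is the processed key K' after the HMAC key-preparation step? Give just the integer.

Key is 128 ≤ 128 bytes, zero-padded: |K'| = 128.

128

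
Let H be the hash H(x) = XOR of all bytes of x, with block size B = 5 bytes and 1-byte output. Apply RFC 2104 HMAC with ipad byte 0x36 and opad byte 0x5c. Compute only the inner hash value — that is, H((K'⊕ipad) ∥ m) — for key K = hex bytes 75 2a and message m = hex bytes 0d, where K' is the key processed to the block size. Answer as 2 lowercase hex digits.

Key hex bytes 75 2a is 2 bytes ≤ B = 5; zero-pad to 5 bytes: K' = 75 2a 00 00 00.
K' ⊕ ipad = 43 1c 36 36 36.
Inner input = 43 1c 36 36 36 ∥ 0d.
Inner hash: XOR 43⊕1c⊕36⊕36⊕36⊕0d = 64.

64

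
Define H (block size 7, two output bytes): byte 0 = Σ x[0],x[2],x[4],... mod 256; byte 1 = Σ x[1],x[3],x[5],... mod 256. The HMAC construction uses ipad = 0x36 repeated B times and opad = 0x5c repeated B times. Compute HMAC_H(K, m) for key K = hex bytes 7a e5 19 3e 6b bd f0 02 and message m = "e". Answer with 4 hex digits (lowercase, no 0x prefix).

6bf0

Key hex bytes 7a e5 19 3e 6b bd f0 02 is 8 bytes > B = 7, so hash it first: H(key) = ee e2, then zero-pad to 7 bytes: K' = ee e2 00 00 00 00 00.
K' ⊕ ipad = d8 d4 36 36 36 36 36.  K' ⊕ opad = b2 be 5c 5c 5c 5c 5c.
Inner input = (K'⊕ipad) ∥ m = d8 d4 36 36 36 36 36 ∥ 65.
Inner hash: even-index sum = 378 mod 256 = 122; odd-index sum = 421 mod 256 = 165 → 7a a5.
Outer input = (K'⊕opad) ∥ inner = b2 be 5c 5c 5c 5c 5c ∥ 7a a5.
Outer hash (tag): even-index sum = 619 mod 256 = 107; odd-index sum = 496 mod 256 = 240 → 6b f0.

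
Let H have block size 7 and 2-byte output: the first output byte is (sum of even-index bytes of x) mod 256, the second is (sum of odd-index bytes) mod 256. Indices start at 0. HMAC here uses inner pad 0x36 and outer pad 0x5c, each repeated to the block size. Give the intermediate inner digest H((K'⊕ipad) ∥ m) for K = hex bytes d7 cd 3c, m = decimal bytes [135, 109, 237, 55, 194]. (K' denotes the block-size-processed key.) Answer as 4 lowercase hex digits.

fb9d

Key hex bytes d7 cd 3c is 3 bytes ≤ B = 7; zero-pad to 7 bytes: K' = d7 cd 3c 00 00 00 00.
K' ⊕ ipad = e1 fb 0a 36 36 36 36.
Inner input = e1 fb 0a 36 36 36 36 ∥ 87 6d ed 37 c2.
Inner hash: even-index sum = 507 mod 256 = 251; odd-index sum = 925 mod 256 = 157 → fb 9d.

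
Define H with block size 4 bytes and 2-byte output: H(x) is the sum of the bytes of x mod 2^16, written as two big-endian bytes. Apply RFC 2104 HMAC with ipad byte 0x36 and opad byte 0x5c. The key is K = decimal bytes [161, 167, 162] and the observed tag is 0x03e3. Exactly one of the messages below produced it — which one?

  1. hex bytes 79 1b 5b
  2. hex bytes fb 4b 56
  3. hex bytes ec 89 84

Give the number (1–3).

2

Key decimal bytes [161, 167, 162] = a1 a7 a2 is 3 bytes ≤ B = 4; zero-pad to 4 bytes: K' = a1 a7 a2 00.
K' ⊕ ipad = 97 91 94 36; K' ⊕ opad = fd fb fe 5c.
m1: inner = H(97 91 94 36 79 1b 5b) = 02 e1; tag = H(fd fb fe 5c 02 e1) = 0435
m2: inner = H(97 91 94 36 fb 4b 56) = 03 8e; tag = H(fd fb fe 5c 03 8e) = 03e3 ← matches
m3: inner = H(97 91 94 36 ec 89 84) = 03 eb; tag = H(fd fb fe 5c 03 eb) = 0440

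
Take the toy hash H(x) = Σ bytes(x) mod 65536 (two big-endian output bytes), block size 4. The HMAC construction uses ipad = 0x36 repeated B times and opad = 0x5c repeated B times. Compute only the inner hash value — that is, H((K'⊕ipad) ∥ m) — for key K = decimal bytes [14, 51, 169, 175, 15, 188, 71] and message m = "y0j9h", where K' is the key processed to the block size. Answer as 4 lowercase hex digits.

02f1

Key decimal bytes [14, 51, 169, 175, 15, 188, 71] = 0e 33 a9 af 0f bc 47 is 7 bytes > B = 4, so hash it first: H(key) = 02 ab, then zero-pad to 4 bytes: K' = 02 ab 00 00.
K' ⊕ ipad = 34 9d 36 36.
Inner input = 34 9d 36 36 ∥ 79 30 6a 39 68.
Inner hash: sum = 52+157+54+54+121+48+106+57+104 = 753 → 02 f1.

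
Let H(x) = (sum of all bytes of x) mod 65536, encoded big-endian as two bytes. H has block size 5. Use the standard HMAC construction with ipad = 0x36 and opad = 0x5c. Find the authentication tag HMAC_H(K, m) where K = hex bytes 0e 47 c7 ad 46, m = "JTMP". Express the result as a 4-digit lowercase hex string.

Key hex bytes 0e 47 c7 ad 46 is exactly B = 5 bytes: K' = 0e 47 c7 ad 46.
K' ⊕ ipad = 38 71 f1 9b 70.  K' ⊕ opad = 52 1b 9b f1 1a.
Inner input = (K'⊕ipad) ∥ m = 38 71 f1 9b 70 ∥ 4a 54 4d 50.
Inner hash: sum = 56+113+241+155+112+74+84+77+80 = 992 → 03 e0.
Outer input = (K'⊕opad) ∥ inner = 52 1b 9b f1 1a ∥ 03 e0.
Outer hash (tag): sum = 82+27+155+241+26+3+224 = 758 → 02 f6.

02f6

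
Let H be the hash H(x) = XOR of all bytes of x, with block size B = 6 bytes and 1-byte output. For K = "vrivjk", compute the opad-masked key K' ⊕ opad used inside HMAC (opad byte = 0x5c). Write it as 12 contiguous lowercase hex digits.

2a2e352a3637

Key "vrivjk" = 76 72 69 76 6a 6b is exactly B = 6 bytes: K' = 76 72 69 76 6a 6b.
XOR each byte with 0x5c: 76⊕5c=2a, 72⊕5c=2e, 69⊕5c=35, 76⊕5c=2a, 6a⊕5c=36, 6b⊕5c=37.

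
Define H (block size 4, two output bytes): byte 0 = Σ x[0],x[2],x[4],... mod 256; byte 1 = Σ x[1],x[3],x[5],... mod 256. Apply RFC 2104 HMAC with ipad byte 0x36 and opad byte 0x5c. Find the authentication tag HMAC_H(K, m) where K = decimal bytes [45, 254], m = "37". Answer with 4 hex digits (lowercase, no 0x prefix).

Key decimal bytes [45, 254] = 2d fe is 2 bytes ≤ B = 4; zero-pad to 4 bytes: K' = 2d fe 00 00.
K' ⊕ ipad = 1b c8 36 36.  K' ⊕ opad = 71 a2 5c 5c.
Inner input = (K'⊕ipad) ∥ m = 1b c8 36 36 ∥ 33 37.
Inner hash: even-index sum = 132 mod 256 = 132; odd-index sum = 309 mod 256 = 53 → 84 35.
Outer input = (K'⊕opad) ∥ inner = 71 a2 5c 5c ∥ 84 35.
Outer hash (tag): even-index sum = 337 mod 256 = 81; odd-index sum = 307 mod 256 = 51 → 51 33.

5133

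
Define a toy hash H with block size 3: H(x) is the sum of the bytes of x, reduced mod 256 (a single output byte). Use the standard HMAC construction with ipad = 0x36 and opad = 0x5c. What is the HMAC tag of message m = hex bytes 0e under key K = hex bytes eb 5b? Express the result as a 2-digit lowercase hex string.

Key hex bytes eb 5b is 2 bytes ≤ B = 3; zero-pad to 3 bytes: K' = eb 5b 00.
K' ⊕ ipad = dd 6d 36.  K' ⊕ opad = b7 07 5c.
Inner input = (K'⊕ipad) ∥ m = dd 6d 36 ∥ 0e.
Inner hash: sum = 221+109+54+14 = 398; mod 256 = 142 → 8e.
Outer input = (K'⊕opad) ∥ inner = b7 07 5c ∥ 8e.
Outer hash (tag): sum = 183+7+92+142 = 424; mod 256 = 168 → a8.

a8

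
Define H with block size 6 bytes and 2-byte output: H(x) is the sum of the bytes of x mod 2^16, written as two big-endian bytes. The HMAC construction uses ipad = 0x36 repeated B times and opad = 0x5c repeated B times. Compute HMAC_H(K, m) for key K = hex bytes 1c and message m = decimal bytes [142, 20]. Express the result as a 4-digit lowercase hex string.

02e7

Key hex bytes 1c is 1 byte ≤ B = 6; zero-pad to 6 bytes: K' = 1c 00 00 00 00 00.
K' ⊕ ipad = 2a 36 36 36 36 36.  K' ⊕ opad = 40 5c 5c 5c 5c 5c.
Inner input = (K'⊕ipad) ∥ m = 2a 36 36 36 36 36 ∥ 8e 14.
Inner hash: sum = 42+54+54+54+54+54+142+20 = 474 → 01 da.
Outer input = (K'⊕opad) ∥ inner = 40 5c 5c 5c 5c 5c ∥ 01 da.
Outer hash (tag): sum = 64+92+92+92+92+92+1+218 = 743 → 02 e7.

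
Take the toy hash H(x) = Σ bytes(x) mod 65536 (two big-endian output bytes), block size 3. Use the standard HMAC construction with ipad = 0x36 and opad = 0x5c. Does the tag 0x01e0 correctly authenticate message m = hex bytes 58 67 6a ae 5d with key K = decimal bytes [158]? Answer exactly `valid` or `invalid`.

invalid

Key decimal bytes [158] = 9e is 1 byte ≤ B = 3; zero-pad to 3 bytes: K' = 9e 00 00.
K' ⊕ ipad = a8 36 36; K' ⊕ opad = c2 5c 5c.
Inner hash: sum = 168+54+54+88+103+106+174+93 = 840 → 03 48.
Outer hash (recomputed tag): sum = 194+92+92+3+72 = 453 → 01 c5.
Recomputed tag = 01c5; claimed = 01e0 → mismatch.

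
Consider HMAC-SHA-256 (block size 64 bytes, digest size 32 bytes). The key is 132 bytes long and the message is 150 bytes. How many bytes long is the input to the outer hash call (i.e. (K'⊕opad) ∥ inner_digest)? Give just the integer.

96

Key is 132 > 64 bytes, so it is hashed to 32 bytes then zero-padded to 64: |K'| = 64.
Outer input = (K'⊕opad) ∥ H(inner) → 64 + 32 = 96 bytes.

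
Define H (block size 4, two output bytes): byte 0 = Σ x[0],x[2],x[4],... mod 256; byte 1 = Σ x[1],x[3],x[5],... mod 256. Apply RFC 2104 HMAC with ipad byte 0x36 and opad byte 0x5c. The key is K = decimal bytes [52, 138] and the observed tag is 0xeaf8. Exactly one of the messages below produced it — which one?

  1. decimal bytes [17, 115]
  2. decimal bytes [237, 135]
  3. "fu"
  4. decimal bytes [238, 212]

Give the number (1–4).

4

Key decimal bytes [52, 138] = 34 8a is 2 bytes ≤ B = 4; zero-pad to 4 bytes: K' = 34 8a 00 00.
K' ⊕ ipad = 02 bc 36 36; K' ⊕ opad = 68 d6 5c 5c.
m1: inner = H(02 bc 36 36 11 73) = 49 65; tag = H(68 d6 5c 5c 49 65) = 0d97
m2: inner = H(02 bc 36 36 ed 87) = 25 79; tag = H(68 d6 5c 5c 25 79) = e9ab
m3: inner = H(02 bc 36 36 66 75) = 9e 67; tag = H(68 d6 5c 5c 9e 67) = 6299
m4: inner = H(02 bc 36 36 ee d4) = 26 c6; tag = H(68 d6 5c 5c 26 c6) = eaf8 ← matches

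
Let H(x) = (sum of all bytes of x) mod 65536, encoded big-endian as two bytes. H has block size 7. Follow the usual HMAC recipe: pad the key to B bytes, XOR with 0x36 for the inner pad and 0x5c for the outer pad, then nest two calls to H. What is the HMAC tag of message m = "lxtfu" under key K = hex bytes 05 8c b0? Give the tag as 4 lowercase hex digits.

Key hex bytes 05 8c b0 is 3 bytes ≤ B = 7; zero-pad to 7 bytes: K' = 05 8c b0 00 00 00 00.
K' ⊕ ipad = 33 ba 86 36 36 36 36.  K' ⊕ opad = 59 d0 ec 5c 5c 5c 5c.
Inner input = (K'⊕ipad) ∥ m = 33 ba 86 36 36 36 36 ∥ 6c 78 74 66 75.
Inner hash: sum = 51+186+134+54+54+54+54+108+120+116+102+117 = 1150 → 04 7e.
Outer input = (K'⊕opad) ∥ inner = 59 d0 ec 5c 5c 5c 5c ∥ 04 7e.
Outer hash (tag): sum = 89+208+236+92+92+92+92+4+126 = 1031 → 04 07.

0407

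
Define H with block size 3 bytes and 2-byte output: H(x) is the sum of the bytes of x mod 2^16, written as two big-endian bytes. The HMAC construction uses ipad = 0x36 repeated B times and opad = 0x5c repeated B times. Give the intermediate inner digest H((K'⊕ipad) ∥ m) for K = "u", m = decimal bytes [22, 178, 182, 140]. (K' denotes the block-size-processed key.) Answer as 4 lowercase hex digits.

Key "u" = 75 is 1 byte ≤ B = 3; zero-pad to 3 bytes: K' = 75 00 00.
K' ⊕ ipad = 43 36 36.
Inner input = 43 36 36 ∥ 16 b2 b6 8c.
Inner hash: sum = 67+54+54+22+178+182+140 = 697 → 02 b9.

02b9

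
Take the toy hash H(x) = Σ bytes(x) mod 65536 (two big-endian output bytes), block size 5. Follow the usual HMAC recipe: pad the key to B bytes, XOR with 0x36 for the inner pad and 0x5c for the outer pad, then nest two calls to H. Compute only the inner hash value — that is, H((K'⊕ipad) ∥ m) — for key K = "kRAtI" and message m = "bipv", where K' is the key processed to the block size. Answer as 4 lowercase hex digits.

03aa

Key "kRAtI" = 6b 52 41 74 49 is exactly B = 5 bytes: K' = 6b 52 41 74 49.
K' ⊕ ipad = 5d 64 77 42 7f.
Inner input = 5d 64 77 42 7f ∥ 62 69 70 76.
Inner hash: sum = 93+100+119+66+127+98+105+112+118 = 938 → 03 aa.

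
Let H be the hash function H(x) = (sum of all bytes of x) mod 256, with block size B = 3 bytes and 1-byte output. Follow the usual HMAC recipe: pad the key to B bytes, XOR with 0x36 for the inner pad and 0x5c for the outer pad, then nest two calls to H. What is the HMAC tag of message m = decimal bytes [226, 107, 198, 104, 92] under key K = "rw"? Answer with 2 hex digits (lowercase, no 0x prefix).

47

Key "rw" = 72 77 is 2 bytes ≤ B = 3; zero-pad to 3 bytes: K' = 72 77 00.
K' ⊕ ipad = 44 41 36.  K' ⊕ opad = 2e 2b 5c.
Inner input = (K'⊕ipad) ∥ m = 44 41 36 ∥ e2 6b c6 68 5c.
Inner hash: sum = 68+65+54+226+107+198+104+92 = 914; mod 256 = 146 → 92.
Outer input = (K'⊕opad) ∥ inner = 2e 2b 5c ∥ 92.
Outer hash (tag): sum = 46+43+92+146 = 327; mod 256 = 71 → 47.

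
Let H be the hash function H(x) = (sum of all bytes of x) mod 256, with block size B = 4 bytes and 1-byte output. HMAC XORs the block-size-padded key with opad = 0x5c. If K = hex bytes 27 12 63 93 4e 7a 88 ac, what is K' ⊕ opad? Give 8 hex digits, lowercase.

775c5c5c

Key hex bytes 27 12 63 93 4e 7a 88 ac is 8 bytes > B = 4, so hash it first: H(key) = 2b, then zero-pad to 4 bytes: K' = 2b 00 00 00.
XOR each byte with 0x5c: 2b⊕5c=77, 00⊕5c=5c, 00⊕5c=5c, 00⊕5c=5c.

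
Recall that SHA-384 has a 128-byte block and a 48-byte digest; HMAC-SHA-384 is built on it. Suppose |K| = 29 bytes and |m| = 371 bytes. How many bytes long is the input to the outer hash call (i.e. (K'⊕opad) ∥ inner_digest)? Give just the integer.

176

Key is 29 ≤ 128 bytes, zero-padded: |K'| = 128.
Outer input = (K'⊕opad) ∥ H(inner) → 128 + 48 = 176 bytes.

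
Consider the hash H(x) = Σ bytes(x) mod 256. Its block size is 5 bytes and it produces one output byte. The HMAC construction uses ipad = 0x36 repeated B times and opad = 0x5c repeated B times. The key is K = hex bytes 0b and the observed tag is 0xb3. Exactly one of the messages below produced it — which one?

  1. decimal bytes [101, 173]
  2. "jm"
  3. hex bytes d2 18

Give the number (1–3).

2

Key hex bytes 0b is 1 byte ≤ B = 5; zero-pad to 5 bytes: K' = 0b 00 00 00 00.
K' ⊕ ipad = 3d 36 36 36 36; K' ⊕ opad = 57 5c 5c 5c 5c.
m1: inner = H(3d 36 36 36 36 65 ad) = 27; tag = H(57 5c 5c 5c 5c 27) = ee
m2: inner = H(3d 36 36 36 36 6a 6d) = ec; tag = H(57 5c 5c 5c 5c ec) = b3 ← matches
m3: inner = H(3d 36 36 36 36 d2 18) = ff; tag = H(57 5c 5c 5c 5c ff) = c6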